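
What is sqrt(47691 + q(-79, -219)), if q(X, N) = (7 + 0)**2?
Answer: 2*sqrt(11935) ≈ 218.49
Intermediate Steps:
q(X, N) = 49 (q(X, N) = 7**2 = 49)
sqrt(47691 + q(-79, -219)) = sqrt(47691 + 49) = sqrt(47740) = 2*sqrt(11935)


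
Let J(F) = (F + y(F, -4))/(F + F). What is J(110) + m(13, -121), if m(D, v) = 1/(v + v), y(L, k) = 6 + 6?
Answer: 333/605 ≈ 0.55041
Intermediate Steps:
y(L, k) = 12
J(F) = (12 + F)/(2*F) (J(F) = (F + 12)/(F + F) = (12 + F)/((2*F)) = (12 + F)*(1/(2*F)) = (12 + F)/(2*F))
m(D, v) = 1/(2*v)
J(110) + m(13, -121) = (½)*(12 + 110)/110 + (½)/(-121) = (½)*(1/110)*122 + (½)*(-1/121) = 61/110 - 1/242 = 333/605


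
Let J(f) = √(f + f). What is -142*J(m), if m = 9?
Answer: -426*√2 ≈ -602.46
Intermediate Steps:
J(f) = √2*√f (J(f) = √(2*f) = √2*√f)
-142*J(m) = -142*√2*√9 = -142*√2*3 = -426*√2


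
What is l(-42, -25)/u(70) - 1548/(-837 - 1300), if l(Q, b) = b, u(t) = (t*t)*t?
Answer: 21236423/29319640 ≈ 0.72431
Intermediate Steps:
u(t) = t**3 (u(t) = t**2*t = t**3)
l(-42, -25)/u(70) - 1548/(-837 - 1300) = -25/(70**3) - 1548/(-837 - 1300) = -25/343000 - 1548/(-2137) = -25*1/343000 - 1548*(-1/2137) = -1/13720 + 1548/2137 = 21236423/29319640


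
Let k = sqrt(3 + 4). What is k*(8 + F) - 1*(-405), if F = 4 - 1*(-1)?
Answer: 405 + 13*sqrt(7) ≈ 439.39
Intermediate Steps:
k = sqrt(7) ≈ 2.6458
F = 5 (F = 4 + 1 = 5)
k*(8 + F) - 1*(-405) = sqrt(7)*(8 + 5) - 1*(-405) = sqrt(7)*13 + 405 = 13*sqrt(7) + 405 = 405 + 13*sqrt(7)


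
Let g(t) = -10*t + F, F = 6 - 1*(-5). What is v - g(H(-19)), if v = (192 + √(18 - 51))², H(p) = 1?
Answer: 36830 + 384*I*√33 ≈ 36830.0 + 2205.9*I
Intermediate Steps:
F = 11 (F = 6 + 5 = 11)
g(t) = 11 - 10*t (g(t) = -10*t + 11 = 11 - 10*t)
v = (192 + I*√33)² (v = (192 + √(-33))² = (192 + I*√33)² ≈ 36831.0 + 2205.9*I)
v - g(H(-19)) = (192 + I*√33)² - (11 - 10*1) = (192 + I*√33)² - (11 - 10) = (192 + I*√33)² - 1*1 = (192 + I*√33)² - 1 = -1 + (192 + I*√33)²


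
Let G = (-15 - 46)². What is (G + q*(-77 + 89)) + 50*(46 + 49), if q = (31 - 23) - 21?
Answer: 8315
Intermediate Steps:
q = -13 (q = 8 - 21 = -13)
G = 3721 (G = (-61)² = 3721)
(G + q*(-77 + 89)) + 50*(46 + 49) = (3721 - 13*(-77 + 89)) + 50*(46 + 49) = (3721 - 13*12) + 50*95 = (3721 - 156) + 4750 = 3565 + 4750 = 8315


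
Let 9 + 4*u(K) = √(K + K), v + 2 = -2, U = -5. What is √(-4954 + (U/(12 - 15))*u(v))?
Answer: √(-178479 + 30*I*√2)/6 ≈ 0.0083688 + 70.411*I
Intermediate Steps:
v = -4 (v = -2 - 2 = -4)
u(K) = -9/4 + √2*√K/4 (u(K) = -9/4 + √(K + K)/4 = -9/4 + √(2*K)/4 = -9/4 + (√2*√K)/4 = -9/4 + √2*√K/4)
√(-4954 + (U/(12 - 15))*u(v)) = √(-4954 + (-5/(12 - 15))*(-9/4 + √2*√(-4)/4)) = √(-4954 + (-5/(-3))*(-9/4 + √2*(2*I)/4)) = √(-4954 + (-5*(-⅓))*(-9/4 + I*√2/2)) = √(-4954 + 5*(-9/4 + I*√2/2)/3) = √(-4954 + (-15/4 + 5*I*√2/6)) = √(-19831/4 + 5*I*√2/6)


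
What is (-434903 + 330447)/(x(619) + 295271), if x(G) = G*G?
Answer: -13057/84804 ≈ -0.15397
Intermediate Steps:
x(G) = G²
(-434903 + 330447)/(x(619) + 295271) = (-434903 + 330447)/(619² + 295271) = -104456/(383161 + 295271) = -104456/678432 = -104456*1/678432 = -13057/84804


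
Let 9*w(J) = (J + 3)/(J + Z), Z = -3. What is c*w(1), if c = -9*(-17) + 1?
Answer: -308/9 ≈ -34.222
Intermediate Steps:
c = 154 (c = 153 + 1 = 154)
w(J) = (3 + J)/(9*(-3 + J)) (w(J) = ((J + 3)/(J - 3))/9 = ((3 + J)/(-3 + J))/9 = (3 + J)/(9*(-3 + J)))
c*w(1) = 154*((3 + 1)/(9*(-3 + 1))) = 154*((⅑)*4/(-2)) = 154*((⅑)*(-½)*4) = 154*(-2/9) = -308/9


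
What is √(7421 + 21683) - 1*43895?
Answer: -43895 + 4*√1819 ≈ -43724.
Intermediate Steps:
√(7421 + 21683) - 1*43895 = √29104 - 43895 = 4*√1819 - 43895 = -43895 + 4*√1819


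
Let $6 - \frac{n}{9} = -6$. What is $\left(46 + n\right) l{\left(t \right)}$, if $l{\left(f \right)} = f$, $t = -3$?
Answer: $-462$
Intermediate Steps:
$n = 108$ ($n = 54 - -54 = 54 + 54 = 108$)
$\left(46 + n\right) l{\left(t \right)} = \left(46 + 108\right) \left(-3\right) = 154 \left(-3\right) = -462$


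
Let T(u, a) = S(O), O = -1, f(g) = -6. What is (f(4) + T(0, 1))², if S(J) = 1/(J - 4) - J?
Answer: 676/25 ≈ 27.040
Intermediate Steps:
S(J) = 1/(-4 + J) - J
T(u, a) = ⅘ (T(u, a) = (1 - 1*(-1)² + 4*(-1))/(-4 - 1) = (1 - 1*1 - 4)/(-5) = -(1 - 1 - 4)/5 = -⅕*(-4) = ⅘)
(f(4) + T(0, 1))² = (-6 + ⅘)² = (-26/5)² = 676/25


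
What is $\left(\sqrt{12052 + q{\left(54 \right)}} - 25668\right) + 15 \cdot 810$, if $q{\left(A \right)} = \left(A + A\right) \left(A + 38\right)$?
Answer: $-13518 + 2 \sqrt{5497} \approx -13370.0$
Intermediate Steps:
$q{\left(A \right)} = 2 A \left(38 + A\right)$
$\left(\sqrt{12052 + q{\left(54 \right)}} - 25668\right) + 15 \cdot 810 = \left(\sqrt{12052 + 2 \cdot 54 \left(38 + 54\right)} - 25668\right) + 15 \cdot 810 = \left(\sqrt{12052 + 2 \cdot 54 \cdot 92} - 25668\right) + 12150 = \left(\sqrt{12052 + 9936} - 25668\right) + 12150 = \left(\sqrt{21988} - 25668\right) + 12150 = \left(2 \sqrt{5497} - 25668\right) + 12150 = \left(-25668 + 2 \sqrt{5497}\right) + 12150 = -13518 + 2 \sqrt{5497}$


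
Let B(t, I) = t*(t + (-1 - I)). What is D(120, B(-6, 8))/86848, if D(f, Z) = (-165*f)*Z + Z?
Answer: -890955/43424 ≈ -20.518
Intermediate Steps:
B(t, I) = t*(-1 + t - I)
D(f, Z) = Z - 165*Z*f (D(f, Z) = -165*Z*f + Z = Z - 165*Z*f)
D(120, B(-6, 8))/86848 = ((-6*(-1 - 6 - 1*8))*(1 - 165*120))/86848 = ((-6*(-1 - 6 - 8))*(1 - 19800))*(1/86848) = (-6*(-15)*(-19799))*(1/86848) = (90*(-19799))*(1/86848) = -1781910*1/86848 = -890955/43424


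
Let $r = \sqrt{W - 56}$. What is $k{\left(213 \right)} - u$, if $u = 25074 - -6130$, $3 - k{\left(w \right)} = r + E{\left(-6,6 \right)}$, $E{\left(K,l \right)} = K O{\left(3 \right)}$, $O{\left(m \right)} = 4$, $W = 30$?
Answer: $-31177 - i \sqrt{26} \approx -31177.0 - 5.099 i$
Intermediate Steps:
$E{\left(K,l \right)} = 4 K$ ($E{\left(K,l \right)} = K 4 = 4 K$)
$r = i \sqrt{26}$ ($r = \sqrt{30 - 56} = \sqrt{-26} = i \sqrt{26} \approx 5.099 i$)
$k{\left(w \right)} = 27 - i \sqrt{26}$ ($k{\left(w \right)} = 3 - \left(i \sqrt{26} + 4 \left(-6\right)\right) = 3 - \left(i \sqrt{26} - 24\right) = 3 - \left(-24 + i \sqrt{26}\right) = 3 + \left(24 - i \sqrt{26}\right) = 27 - i \sqrt{26}$)
$u = 31204$ ($u = 25074 + 6130 = 31204$)
$k{\left(213 \right)} - u = \left(27 - i \sqrt{26}\right) - 31204 = -31177 - i \sqrt{26}$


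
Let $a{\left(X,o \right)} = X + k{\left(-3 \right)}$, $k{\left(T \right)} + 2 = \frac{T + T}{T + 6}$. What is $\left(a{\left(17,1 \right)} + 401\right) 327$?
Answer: $135378$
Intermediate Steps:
$k{\left(T \right)} = -2 + \frac{2 T}{6 + T}$ ($k{\left(T \right)} = -2 + \frac{T + T}{T + 6} = -2 + \frac{2 T}{6 + T}$)
$a{\left(X,o \right)} = -4 + X$ ($a{\left(X,o \right)} = X - \frac{12}{6 - 3} = X - \frac{12}{3} = X - 4 = -4 + X$)
$\left(a{\left(17,1 \right)} + 401\right) 327 = \left(\left(-4 + 17\right) + 401\right) 327 = \left(13 + 401\right) 327 = 414 \cdot 327 = 135378$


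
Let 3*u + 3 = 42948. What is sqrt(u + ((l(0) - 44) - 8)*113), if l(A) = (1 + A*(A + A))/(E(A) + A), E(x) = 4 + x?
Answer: sqrt(33869)/2 ≈ 92.018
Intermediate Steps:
u = 14315 (u = -1 + (1/3)*42948 = -1 + 14316 = 14315)
l(A) = (1 + 2*A**2)/(4 + 2*A) (l(A) = (1 + A*(A + A))/((4 + A) + A) = (1 + A*(2*A))/(4 + 2*A) = (1 + 2*A**2)/(4 + 2*A))
sqrt(u + ((l(0) - 44) - 8)*113) = sqrt(14315 + (((1/2 + 0**2)/(2 + 0) - 44) - 8)*113) = sqrt(14315 + (((1/2 + 0)/2 - 44) - 8)*113) = sqrt(14315 + (((1/2)*(1/2) - 44) - 8)*113) = sqrt(14315 + ((1/4 - 44) - 8)*113) = sqrt(14315 + (-175/4 - 8)*113) = sqrt(14315 - 207/4*113) = sqrt(14315 - 23391/4) = sqrt(33869/4) = sqrt(33869)/2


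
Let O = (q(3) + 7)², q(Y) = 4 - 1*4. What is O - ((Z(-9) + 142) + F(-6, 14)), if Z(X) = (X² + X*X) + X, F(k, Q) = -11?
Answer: -235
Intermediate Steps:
q(Y) = 0 (q(Y) = 4 - 4 = 0)
Z(X) = X + 2*X² (Z(X) = (X² + X²) + X = 2*X² + X = X + 2*X²)
O = 49 (O = (0 + 7)² = 7² = 49)
O - ((Z(-9) + 142) + F(-6, 14)) = 49 - ((-9*(1 + 2*(-9)) + 142) - 11) = 49 - ((-9*(1 - 18) + 142) - 11) = 49 - ((-9*(-17) + 142) - 11) = 49 - ((153 + 142) - 11) = 49 - (295 - 11) = 49 - 1*284 = 49 - 284 = -235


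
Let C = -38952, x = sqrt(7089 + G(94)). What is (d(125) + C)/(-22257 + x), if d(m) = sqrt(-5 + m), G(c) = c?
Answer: 433477332/247683433 - 22257*sqrt(30)/247683433 - sqrt(215490)/247683433 + 19476*sqrt(7183)/247683433 ≈ 1.7563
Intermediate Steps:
x = sqrt(7183) (x = sqrt(7089 + 94) = sqrt(7183) ≈ 84.753)
(d(125) + C)/(-22257 + x) = (sqrt(-5 + 125) - 38952)/(-22257 + sqrt(7183)) = (sqrt(120) - 38952)/(-22257 + sqrt(7183)) = (2*sqrt(30) - 38952)/(-22257 + sqrt(7183)) = (-38952 + 2*sqrt(30))/(-22257 + sqrt(7183))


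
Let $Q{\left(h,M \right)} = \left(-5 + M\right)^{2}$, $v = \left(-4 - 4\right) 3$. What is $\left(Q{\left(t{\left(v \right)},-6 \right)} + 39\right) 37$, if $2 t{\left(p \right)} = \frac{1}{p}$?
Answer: $5920$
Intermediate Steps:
$v = -24$ ($v = \left(-8\right) 3 = -24$)
$t{\left(p \right)} = \frac{1}{2 p}$
$\left(Q{\left(t{\left(v \right)},-6 \right)} + 39\right) 37 = \left(\left(-5 - 6\right)^{2} + 39\right) 37 = \left(\left(-11\right)^{2} + 39\right) 37 = \left(121 + 39\right) 37 = 160 \cdot 37 = 5920$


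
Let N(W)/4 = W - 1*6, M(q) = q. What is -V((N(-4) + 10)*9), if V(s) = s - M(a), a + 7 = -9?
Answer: 254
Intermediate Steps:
a = -16 (a = -7 - 9 = -16)
N(W) = -24 + 4*W (N(W) = 4*(W - 1*6) = 4*(W - 6) = 4*(-6 + W) = -24 + 4*W)
V(s) = 16 + s (V(s) = s - 1*(-16) = s + 16 = 16 + s)
-V((N(-4) + 10)*9) = -(16 + ((-24 + 4*(-4)) + 10)*9) = -(16 + ((-24 - 16) + 10)*9) = -(16 + (-40 + 10)*9) = -(16 - 30*9) = -(16 - 270) = -1*(-254) = 254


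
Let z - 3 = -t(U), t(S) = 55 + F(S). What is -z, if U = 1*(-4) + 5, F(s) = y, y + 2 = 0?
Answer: 50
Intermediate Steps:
y = -2 (y = -2 + 0 = -2)
F(s) = -2
U = 1 (U = -4 + 5 = 1)
t(S) = 53 (t(S) = 55 - 2 = 53)
z = -50 (z = 3 - 1*53 = 3 - 53 = -50)
-z = -1*(-50) = 50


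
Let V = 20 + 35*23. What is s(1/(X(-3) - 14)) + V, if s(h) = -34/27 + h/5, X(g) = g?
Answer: 1890458/2295 ≈ 823.73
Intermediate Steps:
V = 825 (V = 20 + 805 = 825)
s(h) = -34/27 + h/5 (s(h) = -34*1/27 + h*(⅕) = -34/27 + h/5)
s(1/(X(-3) - 14)) + V = (-34/27 + 1/(5*(-3 - 14))) + 825 = (-34/27 + (⅕)/(-17)) + 825 = (-34/27 + (⅕)*(-1/17)) + 825 = (-34/27 - 1/85) + 825 = -2917/2295 + 825 = 1890458/2295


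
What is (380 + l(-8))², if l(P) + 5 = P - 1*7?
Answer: 129600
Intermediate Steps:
l(P) = -12 + P (l(P) = -5 + (P - 1*7) = -5 + (P - 7) = -5 + (-7 + P) = -12 + P)
(380 + l(-8))² = (380 + (-12 - 8))² = (380 - 20)² = 360² = 129600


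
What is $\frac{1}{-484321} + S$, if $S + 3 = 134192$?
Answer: $\frac{64990550668}{484321} \approx 1.3419 \cdot 10^{5}$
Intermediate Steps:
$S = 134189$ ($S = -3 + 134192 = 134189$)
$\frac{1}{-484321} + S = \frac{1}{-484321} + 134189 = - \frac{1}{484321} + 134189 = \frac{64990550668}{484321}$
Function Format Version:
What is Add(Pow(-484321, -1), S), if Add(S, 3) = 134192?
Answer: Rational(64990550668, 484321) ≈ 1.3419e+5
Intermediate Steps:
S = 134189 (S = Add(-3, 134192) = 134189)
Add(Pow(-484321, -1), S) = Add(Pow(-484321, -1), 134189) = Add(Rational(-1, 484321), 134189) = Rational(64990550668, 484321)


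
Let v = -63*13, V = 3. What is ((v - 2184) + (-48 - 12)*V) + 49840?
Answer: 46657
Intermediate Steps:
v = -819
((v - 2184) + (-48 - 12)*V) + 49840 = ((-819 - 2184) + (-48 - 12)*3) + 49840 = (-3003 - 60*3) + 49840 = (-3003 - 180) + 49840 = -3183 + 49840 = 46657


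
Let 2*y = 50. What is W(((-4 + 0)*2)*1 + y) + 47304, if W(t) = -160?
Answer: 47144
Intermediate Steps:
y = 25 (y = (½)*50 = 25)
W(((-4 + 0)*2)*1 + y) + 47304 = -160 + 47304 = 47144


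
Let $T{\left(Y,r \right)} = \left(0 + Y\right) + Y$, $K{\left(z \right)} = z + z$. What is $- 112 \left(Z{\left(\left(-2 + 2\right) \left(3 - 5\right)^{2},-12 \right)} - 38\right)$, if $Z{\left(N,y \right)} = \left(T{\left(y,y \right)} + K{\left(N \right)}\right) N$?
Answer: $4256$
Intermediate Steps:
$K{\left(z \right)} = 2 z$
$T{\left(Y,r \right)} = 2 Y$ ($T{\left(Y,r \right)} = Y + Y = 2 Y$)
$Z{\left(N,y \right)} = N \left(2 N + 2 y\right)$ ($Z{\left(N,y \right)} = \left(2 y + 2 N\right) N = \left(2 N + 2 y\right) N = N \left(2 N + 2 y\right)$)
$- 112 \left(Z{\left(\left(-2 + 2\right) \left(3 - 5\right)^{2},-12 \right)} - 38\right) = - 112 \left(2 \left(-2 + 2\right) \left(3 - 5\right)^{2} \left(\left(-2 + 2\right) \left(3 - 5\right)^{2} - 12\right) - 38\right) = - 112 \left(2 \cdot 0 \left(-2\right)^{2} \left(0 \left(-2\right)^{2} - 12\right) - 38\right) = - 112 \left(2 \cdot 0 \cdot 4 \left(0 \cdot 4 - 12\right) - 38\right) = - 112 \left(2 \cdot 0 \left(0 - 12\right) - 38\right) = - 112 \left(2 \cdot 0 \left(-12\right) - 38\right) = - 112 \left(0 - 38\right) = \left(-112\right) \left(-38\right) = 4256$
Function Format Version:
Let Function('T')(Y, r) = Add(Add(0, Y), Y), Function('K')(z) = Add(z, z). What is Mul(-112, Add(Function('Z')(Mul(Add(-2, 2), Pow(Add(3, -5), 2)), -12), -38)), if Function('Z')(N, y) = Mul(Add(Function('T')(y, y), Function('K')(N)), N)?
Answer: 4256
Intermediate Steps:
Function('K')(z) = Mul(2, z)
Function('T')(Y, r) = Mul(2, Y) (Function('T')(Y, r) = Add(Y, Y) = Mul(2, Y))
Function('Z')(N, y) = Mul(N, Add(Mul(2, N), Mul(2, y))) (Function('Z')(N, y) = Mul(Add(Mul(2, y), Mul(2, N)), N) = Mul(Add(Mul(2, N), Mul(2, y)), N) = Mul(N, Add(Mul(2, N), Mul(2, y))))
Mul(-112, Add(Function('Z')(Mul(Add(-2, 2), Pow(Add(3, -5), 2)), -12), -38)) = Mul(-112, Add(Mul(2, Mul(Add(-2, 2), Pow(Add(3, -5), 2)), Add(Mul(Add(-2, 2), Pow(Add(3, -5), 2)), -12)), -38)) = Mul(-112, Add(Mul(2, Mul(0, Pow(-2, 2)), Add(Mul(0, Pow(-2, 2)), -12)), -38)) = Mul(-112, Add(Mul(2, Mul(0, 4), Add(Mul(0, 4), -12)), -38)) = Mul(-112, Add(Mul(2, 0, Add(0, -12)), -38)) = Mul(-112, Add(Mul(2, 0, -12), -38)) = Mul(-112, Add(0, -38)) = Mul(-112, -38) = 4256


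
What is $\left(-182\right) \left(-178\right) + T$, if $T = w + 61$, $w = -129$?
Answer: $32328$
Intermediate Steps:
$T = -68$ ($T = -129 + 61 = -68$)
$\left(-182\right) \left(-178\right) + T = \left(-182\right) \left(-178\right) - 68 = 32396 - 68 = 32328$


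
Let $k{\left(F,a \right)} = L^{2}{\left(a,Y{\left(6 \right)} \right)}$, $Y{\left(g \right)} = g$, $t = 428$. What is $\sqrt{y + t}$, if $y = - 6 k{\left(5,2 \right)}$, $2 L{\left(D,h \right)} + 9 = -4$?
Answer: $\frac{\sqrt{698}}{2} \approx 13.21$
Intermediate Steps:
$L{\left(D,h \right)} = - \frac{13}{2}$ ($L{\left(D,h \right)} = - \frac{9}{2} + \frac{1}{2} \left(-4\right) = - \frac{9}{2} - 2 = - \frac{13}{2}$)
$k{\left(F,a \right)} = \frac{169}{4}$ ($k{\left(F,a \right)} = \left(- \frac{13}{2}\right)^{2} = \frac{169}{4}$)
$y = - \frac{507}{2}$ ($y = \left(-6\right) \frac{169}{4} = - \frac{507}{2} \approx -253.5$)
$\sqrt{y + t} = \sqrt{- \frac{507}{2} + 428} = \sqrt{\frac{349}{2}} = \frac{\sqrt{698}}{2}$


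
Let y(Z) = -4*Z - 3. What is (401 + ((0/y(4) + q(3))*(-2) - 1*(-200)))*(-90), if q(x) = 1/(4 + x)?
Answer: -378450/7 ≈ -54064.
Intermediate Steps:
y(Z) = -3 - 4*Z
(401 + ((0/y(4) + q(3))*(-2) - 1*(-200)))*(-90) = (401 + ((0/(-3 - 4*4) + 1/(4 + 3))*(-2) - 1*(-200)))*(-90) = (401 + ((0/(-3 - 16) + 1/7)*(-2) + 200))*(-90) = (401 + ((0/(-19) + ⅐)*(-2) + 200))*(-90) = (401 + ((0*(-1/19) + ⅐)*(-2) + 200))*(-90) = (401 + ((0 + ⅐)*(-2) + 200))*(-90) = (401 + ((⅐)*(-2) + 200))*(-90) = (401 + (-2/7 + 200))*(-90) = (401 + 1398/7)*(-90) = (4205/7)*(-90) = -378450/7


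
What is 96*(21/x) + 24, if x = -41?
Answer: -1032/41 ≈ -25.171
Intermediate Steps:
96*(21/x) + 24 = 96*(21/(-41)) + 24 = 96*(21*(-1/41)) + 24 = 96*(-21/41) + 24 = -2016/41 + 24 = -1032/41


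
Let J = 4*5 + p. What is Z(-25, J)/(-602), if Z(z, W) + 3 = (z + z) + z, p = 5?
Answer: 39/301 ≈ 0.12957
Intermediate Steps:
J = 25 (J = 4*5 + 5 = 20 + 5 = 25)
Z(z, W) = -3 + 3*z (Z(z, W) = -3 + ((z + z) + z) = -3 + (2*z + z) = -3 + 3*z)
Z(-25, J)/(-602) = (-3 + 3*(-25))/(-602) = (-3 - 75)*(-1/602) = -78*(-1/602) = 39/301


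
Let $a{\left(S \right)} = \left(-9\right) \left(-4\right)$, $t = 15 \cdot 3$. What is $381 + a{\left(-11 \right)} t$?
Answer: $2001$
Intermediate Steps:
$t = 45$
$a{\left(S \right)} = 36$
$381 + a{\left(-11 \right)} t = 381 + 36 \cdot 45 = 381 + 1620 = 2001$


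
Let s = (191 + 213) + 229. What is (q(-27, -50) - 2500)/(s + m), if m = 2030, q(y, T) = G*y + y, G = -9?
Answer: -2284/2663 ≈ -0.85768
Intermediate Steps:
q(y, T) = -8*y (q(y, T) = -9*y + y = -8*y)
s = 633 (s = 404 + 229 = 633)
(q(-27, -50) - 2500)/(s + m) = (-8*(-27) - 2500)/(633 + 2030) = (216 - 2500)/2663 = -2284*1/2663 = -2284/2663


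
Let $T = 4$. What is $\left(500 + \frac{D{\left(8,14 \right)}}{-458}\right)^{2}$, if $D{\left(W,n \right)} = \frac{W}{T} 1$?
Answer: $\frac{13110021001}{52441} \approx 2.5 \cdot 10^{5}$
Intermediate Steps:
$D{\left(W,n \right)} = \frac{W}{4}$ ($D{\left(W,n \right)} = \frac{W}{4} \cdot 1 = \frac{W}{4}$)
$\left(500 + \frac{D{\left(8,14 \right)}}{-458}\right)^{2} = \left(500 + \frac{\frac{1}{4} \cdot 8}{-458}\right)^{2} = \left(500 + 2 \left(- \frac{1}{458}\right)\right)^{2} = \left(500 - \frac{1}{229}\right)^{2} = \left(\frac{114499}{229}\right)^{2} = \frac{13110021001}{52441}$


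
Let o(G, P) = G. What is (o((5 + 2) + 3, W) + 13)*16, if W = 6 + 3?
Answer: 368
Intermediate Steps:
W = 9
(o((5 + 2) + 3, W) + 13)*16 = (((5 + 2) + 3) + 13)*16 = ((7 + 3) + 13)*16 = (10 + 13)*16 = 23*16 = 368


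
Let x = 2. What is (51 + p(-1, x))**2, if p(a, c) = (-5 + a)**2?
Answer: 7569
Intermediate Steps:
(51 + p(-1, x))**2 = (51 + (-5 - 1)**2)**2 = (51 + (-6)**2)**2 = (51 + 36)**2 = 87**2 = 7569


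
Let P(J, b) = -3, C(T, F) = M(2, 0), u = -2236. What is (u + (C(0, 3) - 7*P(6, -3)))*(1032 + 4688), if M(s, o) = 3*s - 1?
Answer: -12641200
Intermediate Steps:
M(s, o) = -1 + 3*s
C(T, F) = 5 (C(T, F) = -1 + 3*2 = -1 + 6 = 5)
(u + (C(0, 3) - 7*P(6, -3)))*(1032 + 4688) = (-2236 + (5 - 7*(-3)))*(1032 + 4688) = (-2236 + (5 + 21))*5720 = (-2236 + 26)*5720 = -2210*5720 = -12641200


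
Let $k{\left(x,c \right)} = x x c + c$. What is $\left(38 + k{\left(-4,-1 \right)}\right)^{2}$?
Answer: $441$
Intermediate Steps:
$k{\left(x,c \right)} = c + c x^{2}$ ($k{\left(x,c \right)} = x^{2} c + c = c x^{2} + c = c + c x^{2}$)
$\left(38 + k{\left(-4,-1 \right)}\right)^{2} = \left(38 - \left(1 + \left(-4\right)^{2}\right)\right)^{2} = \left(38 - \left(1 + 16\right)\right)^{2} = \left(38 - 17\right)^{2} = 21^{2} = 441$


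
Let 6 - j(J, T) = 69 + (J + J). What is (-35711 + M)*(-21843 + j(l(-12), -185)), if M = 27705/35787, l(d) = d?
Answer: 9321453748488/11929 ≈ 7.8141e+8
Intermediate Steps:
M = 9235/11929 (M = 27705*(1/35787) = 9235/11929 ≈ 0.77416)
j(J, T) = -63 - 2*J (j(J, T) = 6 - (69 + (J + J)) = 6 - (69 + 2*J) = 6 + (-69 - 2*J) = -63 - 2*J)
(-35711 + M)*(-21843 + j(l(-12), -185)) = (-35711 + 9235/11929)*(-21843 + (-63 - 2*(-12))) = -425987284*(-21843 + (-63 + 24))/11929 = -425987284*(-21843 - 39)/11929 = -425987284/11929*(-21882) = 9321453748488/11929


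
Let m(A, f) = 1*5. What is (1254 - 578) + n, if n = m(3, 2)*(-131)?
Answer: 21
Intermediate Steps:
m(A, f) = 5
n = -655 (n = 5*(-131) = -655)
(1254 - 578) + n = (1254 - 578) - 655 = 676 - 655 = 21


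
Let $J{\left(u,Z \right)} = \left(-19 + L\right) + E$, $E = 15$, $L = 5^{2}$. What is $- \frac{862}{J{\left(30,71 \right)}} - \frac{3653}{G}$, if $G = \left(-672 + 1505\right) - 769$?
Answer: $- \frac{131881}{1344} \approx -98.126$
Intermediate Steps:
$L = 25$
$G = 64$ ($G = 833 - 769 = 64$)
$J{\left(u,Z \right)} = 21$ ($J{\left(u,Z \right)} = \left(-19 + 25\right) + 15 = 6 + 15 = 21$)
$- \frac{862}{J{\left(30,71 \right)}} - \frac{3653}{G} = - \frac{862}{21} - \frac{3653}{64} = - \frac{131881}{1344}$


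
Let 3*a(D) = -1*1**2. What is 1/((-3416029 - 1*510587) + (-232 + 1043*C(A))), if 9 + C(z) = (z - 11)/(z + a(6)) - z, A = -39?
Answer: -59/229759697 ≈ -2.5679e-7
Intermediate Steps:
a(D) = -1/3 (a(D) = (-1*1**2)/3 = (-1*1)/3 = (1/3)*(-1) = -1/3)
C(z) = -9 - z + (-11 + z)/(-1/3 + z) (C(z) = -9 + ((z - 11)/(z - 1/3) - z) = -9 + ((-11 + z)/(-1/3 + z) - z) = -9 + (-z + (-11 + z)/(-1/3 + z)) = -9 - z + (-11 + z)/(-1/3 + z))
1/((-3416029 - 1*510587) + (-232 + 1043*C(A))) = 1/((-3416029 - 1*510587) + (-232 + 1043*((-24 - 23*(-39) - 3*(-39)**2)/(-1 + 3*(-39))))) = 1/((-3416029 - 510587) + (-232 + 1043*((-24 + 897 - 3*1521)/(-1 - 117)))) = 1/(-3926616 + (-232 + 1043*((-24 + 897 - 4563)/(-118)))) = 1/(-3926616 + (-232 + 1043*(-1/118*(-3690)))) = 1/(-3926616 + (-232 + 1043*(1845/59))) = 1/(-3926616 + (-232 + 1924335/59)) = 1/(-3926616 + 1910647/59) = 1/(-229759697/59) = -59/229759697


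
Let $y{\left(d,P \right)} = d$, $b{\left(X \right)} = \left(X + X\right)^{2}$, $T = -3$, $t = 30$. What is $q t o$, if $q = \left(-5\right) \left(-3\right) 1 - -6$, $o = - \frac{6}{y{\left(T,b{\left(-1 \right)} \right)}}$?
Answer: $1260$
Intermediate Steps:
$b{\left(X \right)} = 4 X^{2}$ ($b{\left(X \right)} = \left(2 X\right)^{2} = 4 X^{2}$)
$o = 2$ ($o = - \frac{6}{-3} = \left(-6\right) \left(- \frac{1}{3}\right) = 2$)
$q = 21$ ($q = 15 \cdot 1 + 6 = 15 + 6 = 21$)
$q t o = 21 \cdot 30 \cdot 2 = 630 \cdot 2 = 1260$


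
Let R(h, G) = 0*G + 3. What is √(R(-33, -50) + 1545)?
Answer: 6*√43 ≈ 39.345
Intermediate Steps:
R(h, G) = 3 (R(h, G) = 0 + 3 = 3)
√(R(-33, -50) + 1545) = √(3 + 1545) = √1548 = 6*√43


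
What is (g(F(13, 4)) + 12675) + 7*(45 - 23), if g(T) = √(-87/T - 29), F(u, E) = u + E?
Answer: 12829 + 2*I*√2465/17 ≈ 12829.0 + 5.841*I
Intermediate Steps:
F(u, E) = E + u
g(T) = √(-29 - 87/T)
(g(F(13, 4)) + 12675) + 7*(45 - 23) = (√29*√((-3 - (4 + 13))/(4 + 13)) + 12675) + 7*(45 - 23) = (√29*√((-3 - 1*17)/17) + 12675) + 7*22 = (√29*√((-3 - 17)/17) + 12675) + 154 = (√29*√((1/17)*(-20)) + 12675) + 154 = (√29*√(-20/17) + 12675) + 154 = (√29*(2*I*√85/17) + 12675) + 154 = (2*I*√2465/17 + 12675) + 154 = (12675 + 2*I*√2465/17) + 154 = 12829 + 2*I*√2465/17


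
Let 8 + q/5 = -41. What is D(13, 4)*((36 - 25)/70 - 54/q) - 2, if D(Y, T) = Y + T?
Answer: 433/98 ≈ 4.4184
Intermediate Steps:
q = -245 (q = -40 + 5*(-41) = -40 - 205 = -245)
D(Y, T) = T + Y
D(13, 4)*((36 - 25)/70 - 54/q) - 2 = (4 + 13)*((36 - 25)/70 - 54/(-245)) - 2 = 17*(11*(1/70) - 54*(-1/245)) - 2 = 17*(11/70 + 54/245) - 2 = 17*(37/98) - 2 = 629/98 - 2 = 433/98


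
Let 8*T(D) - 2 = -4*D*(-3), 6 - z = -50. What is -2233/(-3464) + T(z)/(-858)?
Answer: 203009/371514 ≈ 0.54644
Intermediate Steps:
z = 56 (z = 6 - 1*(-50) = 6 + 50 = 56)
T(D) = ¼ + 3*D/2 (T(D) = ¼ + (-4*D*(-3))/8 = ¼ + (12*D)/8 = ¼ + 3*D/2)
-2233/(-3464) + T(z)/(-858) = -2233/(-3464) + (¼ + (3/2)*56)/(-858) = -2233*(-1/3464) + (¼ + 84)*(-1/858) = 2233/3464 + (337/4)*(-1/858) = 2233/3464 - 337/3432 = 203009/371514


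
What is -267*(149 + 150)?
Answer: -79833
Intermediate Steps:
-267*(149 + 150) = -267*299 = -79833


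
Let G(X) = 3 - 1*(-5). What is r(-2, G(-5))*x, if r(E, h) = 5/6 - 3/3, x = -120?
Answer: 20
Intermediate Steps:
G(X) = 8 (G(X) = 3 + 5 = 8)
r(E, h) = -⅙ (r(E, h) = 5*(⅙) - 3*⅓ = ⅚ - 1 = -⅙)
r(-2, G(-5))*x = -⅙*(-120) = 20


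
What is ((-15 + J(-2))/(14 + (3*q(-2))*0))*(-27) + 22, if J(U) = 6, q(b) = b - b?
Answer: 551/14 ≈ 39.357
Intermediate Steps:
q(b) = 0
((-15 + J(-2))/(14 + (3*q(-2))*0))*(-27) + 22 = ((-15 + 6)/(14 + (3*0)*0))*(-27) + 22 = -9/(14 + 0*0)*(-27) + 22 = -9/(14 + 0)*(-27) + 22 = -9/14*(-27) + 22 = 243/14 + 22 = 551/14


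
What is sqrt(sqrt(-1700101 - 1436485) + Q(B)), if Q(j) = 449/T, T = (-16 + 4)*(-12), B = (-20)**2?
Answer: sqrt(449 + 144*I*sqrt(3136586))/12 ≈ 29.784 + 29.732*I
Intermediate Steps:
B = 400
T = 144 (T = -12*(-12) = 144)
Q(j) = 449/144
sqrt(sqrt(-1700101 - 1436485) + Q(B)) = sqrt(sqrt(-1700101 - 1436485) + 449/144) = sqrt(sqrt(-3136586) + 449/144) = sqrt(I*sqrt(3136586) + 449/144) = sqrt(449/144 + I*sqrt(3136586))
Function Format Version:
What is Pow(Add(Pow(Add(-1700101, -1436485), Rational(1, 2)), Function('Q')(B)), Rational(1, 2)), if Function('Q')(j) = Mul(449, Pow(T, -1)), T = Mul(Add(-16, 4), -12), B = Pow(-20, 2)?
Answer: Mul(Rational(1, 12), Pow(Add(449, Mul(144, I, Pow(3136586, Rational(1, 2)))), Rational(1, 2))) ≈ Add(29.784, Mul(29.732, I))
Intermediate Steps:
B = 400
T = 144 (T = Mul(-12, -12) = 144)
Function('Q')(j) = Rational(449, 144) (Function('Q')(j) = Mul(449, Pow(144, -1)) = Mul(449, Rational(1, 144)) = Rational(449, 144))
Pow(Add(Pow(Add(-1700101, -1436485), Rational(1, 2)), Function('Q')(B)), Rational(1, 2)) = Pow(Add(Pow(Add(-1700101, -1436485), Rational(1, 2)), Rational(449, 144)), Rational(1, 2)) = Pow(Add(Pow(-3136586, Rational(1, 2)), Rational(449, 144)), Rational(1, 2)) = Pow(Add(Mul(I, Pow(3136586, Rational(1, 2))), Rational(449, 144)), Rational(1, 2)) = Pow(Add(Rational(449, 144), Mul(I, Pow(3136586, Rational(1, 2)))), Rational(1, 2))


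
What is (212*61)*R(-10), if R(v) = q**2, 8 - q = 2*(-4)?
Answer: 3310592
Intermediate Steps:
q = 16 (q = 8 - 2*(-4) = 8 - 1*(-8) = 8 + 8 = 16)
R(v) = 256 (R(v) = 16**2 = 256)
(212*61)*R(-10) = (212*61)*256 = 12932*256 = 3310592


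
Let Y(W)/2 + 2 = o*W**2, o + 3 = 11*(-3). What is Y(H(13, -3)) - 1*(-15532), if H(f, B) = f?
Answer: 3360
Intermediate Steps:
o = -36 (o = -3 + 11*(-3) = -3 - 33 = -36)
Y(W) = -4 - 72*W**2 (Y(W) = -4 + 2*(-36*W**2) = -4 - 72*W**2)
Y(H(13, -3)) - 1*(-15532) = (-4 - 72*13**2) - 1*(-15532) = (-4 - 72*169) + 15532 = (-4 - 12168) + 15532 = -12172 + 15532 = 3360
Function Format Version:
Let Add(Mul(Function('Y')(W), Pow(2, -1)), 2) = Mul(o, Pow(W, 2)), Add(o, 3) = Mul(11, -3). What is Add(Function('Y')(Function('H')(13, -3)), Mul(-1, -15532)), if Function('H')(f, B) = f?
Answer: 3360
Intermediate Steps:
o = -36 (o = Add(-3, Mul(11, -3)) = Add(-3, -33) = -36)
Function('Y')(W) = Add(-4, Mul(-72, Pow(W, 2))) (Function('Y')(W) = Add(-4, Mul(2, Mul(-36, Pow(W, 2)))) = Add(-4, Mul(-72, Pow(W, 2))))
Add(Function('Y')(Function('H')(13, -3)), Mul(-1, -15532)) = Add(Add(-4, Mul(-72, Pow(13, 2))), Mul(-1, -15532)) = Add(Add(-4, Mul(-72, 169)), 15532) = Add(Add(-4, -12168), 15532) = Add(-12172, 15532) = 3360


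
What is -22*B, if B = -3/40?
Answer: 33/20 ≈ 1.6500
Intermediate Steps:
B = -3/40 (B = -3*1/40 = -3/40 ≈ -0.075000)
-22*B = -22*(-3/40) = 33/20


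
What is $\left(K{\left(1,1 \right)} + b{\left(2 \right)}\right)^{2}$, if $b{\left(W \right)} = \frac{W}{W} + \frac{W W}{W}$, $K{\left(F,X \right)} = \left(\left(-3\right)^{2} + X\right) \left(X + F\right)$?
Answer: $529$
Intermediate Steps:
$K{\left(F,X \right)} = \left(9 + X\right) \left(F + X\right)$
$b{\left(W \right)} = 1 + W$ ($b{\left(W \right)} = 1 + \frac{W^{2}}{W} = 1 + W$)
$\left(K{\left(1,1 \right)} + b{\left(2 \right)}\right)^{2} = \left(\left(1^{2} + 9 \cdot 1 + 9 \cdot 1 + 1 \cdot 1\right) + \left(1 + 2\right)\right)^{2} = \left(\left(1 + 9 + 9 + 1\right) + 3\right)^{2} = \left(20 + 3\right)^{2} = 23^{2} = 529$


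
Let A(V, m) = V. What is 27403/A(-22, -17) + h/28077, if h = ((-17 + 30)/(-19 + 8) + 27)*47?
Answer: -69942485/56154 ≈ -1245.5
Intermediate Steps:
h = 13348/11 (h = (13/(-11) + 27)*47 = (13*(-1/11) + 27)*47 = (-13/11 + 27)*47 = (284/11)*47 = 13348/11 ≈ 1213.5)
27403/A(-22, -17) + h/28077 = 27403/(-22) + (13348/11)/28077 = 27403*(-1/22) + (13348/11)*(1/28077) = -27403/22 + 13348/308847 = -69942485/56154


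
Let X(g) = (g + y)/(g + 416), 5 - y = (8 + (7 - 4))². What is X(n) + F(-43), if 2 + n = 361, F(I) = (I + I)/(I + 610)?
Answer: 71131/439425 ≈ 0.16187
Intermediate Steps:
y = -116 (y = 5 - (8 + (7 - 4))² = 5 - (8 + 3)² = 5 - 1*11² = 5 - 1*121 = 5 - 121 = -116)
F(I) = 2*I/(610 + I) (F(I) = (2*I)/(610 + I) = 2*I/(610 + I))
n = 359 (n = -2 + 361 = 359)
X(g) = (-116 + g)/(416 + g) (X(g) = (g - 116)/(g + 416) = (-116 + g)/(416 + g))
X(n) + F(-43) = (-116 + 359)/(416 + 359) + 2*(-43)/(610 - 43) = 243/775 + 2*(-43)/567 = (1/775)*243 + 2*(-43)*(1/567) = 243/775 - 86/567 = 71131/439425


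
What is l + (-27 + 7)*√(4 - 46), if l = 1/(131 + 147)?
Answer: 1/278 - 20*I*√42 ≈ 0.0035971 - 129.61*I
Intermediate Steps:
l = 1/278 ≈ 0.0035971
l + (-27 + 7)*√(4 - 46) = 1/278 + (-27 + 7)*√(4 - 46) = 1/278 - 20*I*√42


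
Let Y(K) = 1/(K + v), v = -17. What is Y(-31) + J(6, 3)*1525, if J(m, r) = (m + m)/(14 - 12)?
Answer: 439199/48 ≈ 9150.0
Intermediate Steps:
J(m, r) = m (J(m, r) = (2*m)/2 = (2*m)*(½) = m)
Y(K) = 1/(-17 + K) (Y(K) = 1/(K - 17) = 1/(-17 + K))
Y(-31) + J(6, 3)*1525 = 1/(-17 - 31) + 6*1525 = 1/(-48) + 9150 = -1/48 + 9150 = 439199/48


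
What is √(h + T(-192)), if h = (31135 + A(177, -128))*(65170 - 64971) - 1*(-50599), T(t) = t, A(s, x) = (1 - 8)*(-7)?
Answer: √6256023 ≈ 2501.2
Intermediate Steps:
A(s, x) = 49 (A(s, x) = -7*(-7) = 49)
h = 6256215 (h = (31135 + 49)*(65170 - 64971) - 1*(-50599) = 31184*199 + 50599 = 6205616 + 50599 = 6256215)
√(h + T(-192)) = √(6256215 - 192) = √6256023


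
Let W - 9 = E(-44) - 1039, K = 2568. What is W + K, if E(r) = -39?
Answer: 1499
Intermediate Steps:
W = -1069 (W = 9 + (-39 - 1039) = 9 - 1078 = -1069)
W + K = -1069 + 2568 = 1499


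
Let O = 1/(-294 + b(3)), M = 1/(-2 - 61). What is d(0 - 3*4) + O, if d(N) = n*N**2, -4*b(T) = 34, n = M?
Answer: -9694/4235 ≈ -2.2890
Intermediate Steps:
M = -1/63 (M = 1/(-63) = -1/63 ≈ -0.015873)
n = -1/63 ≈ -0.015873
b(T) = -17/2 (b(T) = -1/4*34 = -17/2)
d(N) = -N**2/63
O = -2/605 (O = 1/(-294 - 17/2) = 1/(-605/2) = -2/605 ≈ -0.0033058)
d(0 - 3*4) + O = -(0 - 3*4)**2/63 - 2/605 = -(0 - 12)**2/63 - 2/605 = -1/63*(-12)**2 - 2/605 = -1/63*144 - 2/605 = -16/7 - 2/605 = -9694/4235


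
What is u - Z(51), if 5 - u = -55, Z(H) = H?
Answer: 9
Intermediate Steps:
u = 60 (u = 5 - 1*(-55) = 5 + 55 = 60)
u - Z(51) = 60 - 1*51 = 60 - 51 = 9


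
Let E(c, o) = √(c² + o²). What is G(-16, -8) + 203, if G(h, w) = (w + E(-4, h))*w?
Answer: 267 - 32*√17 ≈ 135.06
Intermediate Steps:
G(h, w) = w*(w + √(16 + h²)) (G(h, w) = (w + √((-4)² + h²))*w = (w + √(16 + h²))*w = w*(w + √(16 + h²)))
G(-16, -8) + 203 = -8*(-8 + √(16 + (-16)²)) + 203 = -8*(-8 + √(16 + 256)) + 203 = -8*(-8 + √272) + 203 = -8*(-8 + 4*√17) + 203 = (64 - 32*√17) + 203 = 267 - 32*√17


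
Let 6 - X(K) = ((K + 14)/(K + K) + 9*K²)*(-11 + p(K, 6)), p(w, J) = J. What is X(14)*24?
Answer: 211944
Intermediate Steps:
X(K) = 6 + 45*K² + 5*(14 + K)/(2*K) (X(K) = 6 - ((K + 14)/(K + K) + 9*K²)*(-11 + 6) = 6 - ((14 + K)/((2*K)) + 9*K²)*(-5) = 6 - ((14 + K)*(1/(2*K)) + 9*K²)*(-5) = 6 - ((14 + K)/(2*K) + 9*K²)*(-5) = 6 - (9*K² + (14 + K)/(2*K))*(-5) = 6 - (-45*K² - 5*(14 + K)/(2*K)) = 6 + (45*K² + 5*(14 + K)/(2*K)) = 6 + 45*K² + 5*(14 + K)/(2*K))
X(14)*24 = (17/2 + 35/14 + 45*14²)*24 = (17/2 + 35*(1/14) + 45*196)*24 = (17/2 + 5/2 + 8820)*24 = 8831*24 = 211944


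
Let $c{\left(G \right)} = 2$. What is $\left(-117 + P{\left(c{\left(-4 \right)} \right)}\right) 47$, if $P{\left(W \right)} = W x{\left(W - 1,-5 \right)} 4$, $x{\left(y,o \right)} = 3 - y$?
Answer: $-4747$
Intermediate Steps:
$P{\left(W \right)} = 4 W \left(4 - W\right)$ ($P{\left(W \right)} = W \left(3 - \left(W - 1\right)\right) 4 = W \left(3 - \left(-1 + W\right)\right) 4 = W \left(4 - W\right) 4 = 4 W \left(4 - W\right)$)
$\left(-117 + P{\left(c{\left(-4 \right)} \right)}\right) 47 = \left(-117 + 4 \cdot 2 \left(4 - 2\right)\right) 47 = \left(-117 + 4 \cdot 2 \cdot 2\right) 47 = \left(-117 + 16\right) 47 = \left(-101\right) 47 = -4747$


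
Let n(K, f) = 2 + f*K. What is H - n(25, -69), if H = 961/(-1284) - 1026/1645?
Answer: 3636387911/2112180 ≈ 1721.6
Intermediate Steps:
n(K, f) = 2 + K*f
H = -2898229/2112180 (H = 961*(-1/1284) - 1026*1/1645 = -961/1284 - 1026/1645 = -2898229/2112180 ≈ -1.3722)
H - n(25, -69) = -2898229/2112180 - (2 + 25*(-69)) = -2898229/2112180 - (2 - 1725) = -2898229/2112180 - 1*(-1723) = -2898229/2112180 + 1723 = 3636387911/2112180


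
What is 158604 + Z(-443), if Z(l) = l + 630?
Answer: 158791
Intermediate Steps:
Z(l) = 630 + l
158604 + Z(-443) = 158604 + (630 - 443) = 158604 + 187 = 158791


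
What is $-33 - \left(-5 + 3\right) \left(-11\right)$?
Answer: $-55$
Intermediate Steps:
$-33 - \left(-5 + 3\right) \left(-11\right) = -33 - \left(-2\right) \left(-11\right) = -33 - 22 = -55$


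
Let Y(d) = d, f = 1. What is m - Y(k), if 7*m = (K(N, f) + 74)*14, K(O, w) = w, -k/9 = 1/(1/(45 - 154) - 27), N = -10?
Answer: 440619/2944 ≈ 149.67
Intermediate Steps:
k = 981/2944 (k = -9/(1/(45 - 154) - 27) = -9/(1/(-109) - 27) = -9/(-1/109 - 27) = -9/(-2944/109) = -9*(-109/2944) = 981/2944 ≈ 0.33322)
m = 150 (m = ((1 + 74)*14)/7 = (75*14)/7 = (⅐)*1050 = 150)
m - Y(k) = 150 - 1*981/2944 = 150 - 981/2944 = 440619/2944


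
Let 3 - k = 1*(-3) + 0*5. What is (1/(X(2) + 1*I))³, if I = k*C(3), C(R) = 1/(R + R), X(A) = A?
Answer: 1/27 ≈ 0.037037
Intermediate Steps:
C(R) = 1/(2*R)
k = 6 (k = 3 - (1*(-3) + 0*5) = 3 - (-3 + 0) = 3 - 1*(-3) = 3 + 3 = 6)
I = 1 (I = 6*((½)/3) = 6*((½)*(⅓)) = 6*(⅙) = 1)
(1/(X(2) + 1*I))³ = (1/(2 + 1*1))³ = (1/(2 + 1))³ = (1/3)³ = (⅓)³ = 1/27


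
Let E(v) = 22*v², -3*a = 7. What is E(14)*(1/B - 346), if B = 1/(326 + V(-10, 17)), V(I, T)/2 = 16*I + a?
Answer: -4458608/3 ≈ -1.4862e+6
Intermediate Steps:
a = -7/3 (a = -⅓*7 = -7/3 ≈ -2.3333)
V(I, T) = -14/3 + 32*I (V(I, T) = 2*(16*I - 7/3) = 2*(-7/3 + 16*I) = -14/3 + 32*I)
B = ¾ (B = 1/(326 + (-14/3 + 32*(-10))) = 1/(326 + (-14/3 - 320)) = 1/(326 - 974/3) = 1/(4/3) = ¾ ≈ 0.75000)
E(14)*(1/B - 346) = (22*14²)*(1/(¾) - 346) = (22*196)*(4/3 - 346) = 4312*(-1034/3) = -4458608/3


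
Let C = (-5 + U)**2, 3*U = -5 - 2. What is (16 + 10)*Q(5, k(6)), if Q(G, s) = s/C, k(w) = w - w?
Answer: 0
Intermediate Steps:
U = -7/3 (U = (-5 - 2)/3 = (1/3)*(-7) = -7/3 ≈ -2.3333)
k(w) = 0
C = 484/9 (C = (-5 - 7/3)**2 = (-22/3)**2 = 484/9 ≈ 53.778)
Q(G, s) = 9*s/484 (Q(G, s) = s/(484/9) = s*(9/484) = 9*s/484)
(16 + 10)*Q(5, k(6)) = (16 + 10)*((9/484)*0) = 26*0 = 0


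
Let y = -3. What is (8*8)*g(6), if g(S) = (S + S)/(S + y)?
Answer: 256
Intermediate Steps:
g(S) = 2*S/(-3 + S) (g(S) = (S + S)/(S - 3) = (2*S)/(-3 + S) = 2*S/(-3 + S))
(8*8)*g(6) = (8*8)*(2*6/(-3 + 6)) = 64*(2*6/3) = 64*(2*6*(⅓)) = 64*4 = 256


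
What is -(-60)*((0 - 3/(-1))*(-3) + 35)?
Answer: 1560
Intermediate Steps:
-(-60)*((0 - 3/(-1))*(-3) + 35) = -(-60)*((0 - 3*(-1))*(-3) + 35) = -(-60)*((0 + 3)*(-3) + 35) = -(-60)*(3*(-3) + 35) = -(-60)*(-9 + 35) = -(-60)*26 = -1*(-1560) = 1560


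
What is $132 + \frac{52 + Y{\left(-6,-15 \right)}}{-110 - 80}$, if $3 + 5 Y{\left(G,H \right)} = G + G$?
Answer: $\frac{25031}{190} \approx 131.74$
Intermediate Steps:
$Y{\left(G,H \right)} = - \frac{3}{5} + \frac{2 G}{5}$ ($Y{\left(G,H \right)} = - \frac{3}{5} + \frac{G + G}{5} = - \frac{3}{5} + \frac{2 G}{5}$)
$132 + \frac{52 + Y{\left(-6,-15 \right)}}{-110 - 80} = 132 + \frac{52 + \left(- \frac{3}{5} + \frac{2}{5} \left(-6\right)\right)}{-110 - 80} = 132 + \frac{52 - 3}{-190} = 132 + \left(52 - 3\right) \left(- \frac{1}{190}\right) = 132 + 49 \left(- \frac{1}{190}\right) = 132 - \frac{49}{190} = \frac{25031}{190}$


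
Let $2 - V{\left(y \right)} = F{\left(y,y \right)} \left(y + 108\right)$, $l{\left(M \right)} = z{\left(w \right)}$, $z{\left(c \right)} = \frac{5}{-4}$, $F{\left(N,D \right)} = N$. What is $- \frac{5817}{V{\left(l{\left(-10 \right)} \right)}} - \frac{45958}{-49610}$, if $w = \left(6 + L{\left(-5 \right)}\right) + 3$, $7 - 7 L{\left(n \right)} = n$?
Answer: $- \frac{18668227}{444235} \approx -42.023$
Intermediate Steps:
$L{\left(n \right)} = 1 - \frac{n}{7}$
$w = \frac{75}{7}$ ($w = \left(6 + \left(1 - - \frac{5}{7}\right)\right) + 3 = \left(6 + \left(1 + \frac{5}{7}\right)\right) + 3 = \left(6 + \frac{12}{7}\right) + 3 = \frac{54}{7} + 3 = \frac{75}{7} \approx 10.714$)
$z{\left(c \right)} = - \frac{5}{4}$ ($z{\left(c \right)} = 5 \left(- \frac{1}{4}\right) = - \frac{5}{4}$)
$l{\left(M \right)} = - \frac{5}{4}$
$V{\left(y \right)} = 2 - y \left(108 + y\right)$ ($V{\left(y \right)} = 2 - y \left(y + 108\right) = 2 - y \left(108 + y\right)$)
$- \frac{5817}{V{\left(l{\left(-10 \right)} \right)}} - \frac{45958}{-49610} = - \frac{5817}{2 - \left(- \frac{5}{4}\right)^{2} - -135} - \frac{45958}{-49610} = - \frac{5817}{2 - \frac{25}{16} + 135} - - \frac{2089}{2255} = - \frac{5817}{2 - \frac{25}{16} + 135} + \frac{2089}{2255} = - \frac{5817}{\frac{2167}{16}} + \frac{2089}{2255} = \left(-5817\right) \frac{16}{2167} + \frac{2089}{2255} = - \frac{93072}{2167} + \frac{2089}{2255} = - \frac{18668227}{444235}$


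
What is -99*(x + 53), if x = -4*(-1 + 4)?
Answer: -4059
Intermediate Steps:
x = -12 (x = -4*3 = -12)
-99*(x + 53) = -99*(-12 + 53) = -99*41 = -4059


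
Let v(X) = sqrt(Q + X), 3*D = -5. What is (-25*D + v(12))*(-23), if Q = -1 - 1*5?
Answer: -2875/3 - 23*sqrt(6) ≈ -1014.7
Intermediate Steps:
Q = -6 (Q = -1 - 5 = -6)
D = -5/3 (D = (1/3)*(-5) = -5/3 ≈ -1.6667)
v(X) = sqrt(-6 + X)
(-25*D + v(12))*(-23) = (-25*(-5/3) + sqrt(-6 + 12))*(-23) = (125/3 + sqrt(6))*(-23) = -2875/3 - 23*sqrt(6)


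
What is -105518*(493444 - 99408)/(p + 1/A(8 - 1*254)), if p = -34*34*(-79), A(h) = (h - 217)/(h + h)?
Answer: -2406320421253/5285438 ≈ -4.5527e+5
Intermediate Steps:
A(h) = (-217 + h)/(2*h) (A(h) = (-217 + h)/((2*h)) = (-217 + h)*(1/(2*h)) = (-217 + h)/(2*h))
p = 91324 (p = -1156*(-79) = 91324)
-105518*(493444 - 99408)/(p + 1/A(8 - 1*254)) = -105518*(493444 - 99408)/(91324 + 1/((-217 + (8 - 1*254))/(2*(8 - 1*254)))) = -105518*394036/(91324 + 1/((-217 + (8 - 254))/(2*(8 - 254)))) = -105518*394036/(91324 + 1/((1/2)*(-217 - 246)/(-246))) = -105518*394036/(91324 + 1/((1/2)*(-1/246)*(-463))) = -105518*394036/(91324 + 1/(463/492)) = -105518*394036/(91324 + 492/463) = -105518/((42283504/463)*(1/394036)) = -105518/10570876/45609667 = -105518*45609667/10570876 = -2406320421253/5285438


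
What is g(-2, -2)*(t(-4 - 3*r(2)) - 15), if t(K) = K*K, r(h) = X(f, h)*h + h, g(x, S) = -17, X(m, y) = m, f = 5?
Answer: -26945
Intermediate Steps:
r(h) = 6*h (r(h) = 5*h + h = 6*h)
t(K) = K²
g(-2, -2)*(t(-4 - 3*r(2)) - 15) = -17*((-4 - 18*2)² - 15) = -17*((-4 - 3*12)² - 15) = -17*((-4 - 36)² - 15) = -17*((-40)² - 15) = -17*(1600 - 15) = -17*1585 = -26945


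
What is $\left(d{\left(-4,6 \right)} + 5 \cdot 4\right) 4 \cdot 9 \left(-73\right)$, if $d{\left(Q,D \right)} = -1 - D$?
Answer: $-34164$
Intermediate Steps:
$\left(d{\left(-4,6 \right)} + 5 \cdot 4\right) 4 \cdot 9 \left(-73\right) = \left(\left(-1 - 6\right) + 5 \cdot 4\right) 4 \cdot 9 \left(-73\right) = \left(\left(-1 - 6\right) + 20\right) 4 \cdot 9 \left(-73\right) = \left(-7 + 20\right) 4 \cdot 9 \left(-73\right) = 13 \cdot 4 \cdot 9 \left(-73\right) = 52 \cdot 9 \left(-73\right) = 468 \left(-73\right) = -34164$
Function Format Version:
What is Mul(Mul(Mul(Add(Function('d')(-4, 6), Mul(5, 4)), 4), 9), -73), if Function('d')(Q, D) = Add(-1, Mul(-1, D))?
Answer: -34164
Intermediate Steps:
Mul(Mul(Mul(Add(Function('d')(-4, 6), Mul(5, 4)), 4), 9), -73) = Mul(Mul(Mul(Add(Add(-1, Mul(-1, 6)), Mul(5, 4)), 4), 9), -73) = Mul(Mul(Mul(Add(Add(-1, -6), 20), 4), 9), -73) = Mul(Mul(Mul(Add(-7, 20), 4), 9), -73) = Mul(Mul(Mul(13, 4), 9), -73) = Mul(Mul(52, 9), -73) = Mul(468, -73) = -34164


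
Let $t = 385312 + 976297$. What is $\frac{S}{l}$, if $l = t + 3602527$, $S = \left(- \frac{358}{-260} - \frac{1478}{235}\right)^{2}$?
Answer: $\frac{22707}{4670992352} \approx 4.8613 \cdot 10^{-6}$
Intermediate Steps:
$S = \frac{36036009}{1493284}$ ($S = \left(\left(-358\right) \left(- \frac{1}{260}\right) - \frac{1478}{235}\right)^{2} = \left(\frac{179}{130} - \frac{1478}{235}\right)^{2} = \left(- \frac{6003}{1222}\right)^{2} = \frac{36036009}{1493284} \approx 24.132$)
$t = 1361609$
$l = 4964136$ ($l = 1361609 + 3602527 = 4964136$)
$\frac{S}{l} = \frac{36036009}{1493284 \cdot 4964136} = \frac{36036009}{1493284} \cdot \frac{1}{4964136} = \frac{22707}{4670992352}$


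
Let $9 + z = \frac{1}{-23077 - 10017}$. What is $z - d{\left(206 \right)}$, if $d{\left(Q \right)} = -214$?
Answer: $\frac{6784269}{33094} \approx 205.0$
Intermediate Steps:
$z = - \frac{297847}{33094}$ ($z = -9 + \frac{1}{-23077 - 10017} = -9 + \frac{1}{-33094} = -9 - \frac{1}{33094} = - \frac{297847}{33094} \approx -9.0$)
$z - d{\left(206 \right)} = - \frac{297847}{33094} - -214 = - \frac{297847}{33094} + 214 = \frac{6784269}{33094}$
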